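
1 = 1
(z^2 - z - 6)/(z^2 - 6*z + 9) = (z + 2)/(z - 3)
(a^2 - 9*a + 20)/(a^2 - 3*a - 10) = (a - 4)/(a + 2)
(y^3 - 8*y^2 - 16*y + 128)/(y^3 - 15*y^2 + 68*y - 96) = (y + 4)/(y - 3)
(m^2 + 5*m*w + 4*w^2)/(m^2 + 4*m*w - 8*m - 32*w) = (m + w)/(m - 8)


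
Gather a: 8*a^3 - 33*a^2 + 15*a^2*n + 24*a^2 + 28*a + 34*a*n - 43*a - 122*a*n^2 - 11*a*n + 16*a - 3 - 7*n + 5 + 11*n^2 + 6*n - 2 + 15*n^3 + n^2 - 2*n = 8*a^3 + a^2*(15*n - 9) + a*(-122*n^2 + 23*n + 1) + 15*n^3 + 12*n^2 - 3*n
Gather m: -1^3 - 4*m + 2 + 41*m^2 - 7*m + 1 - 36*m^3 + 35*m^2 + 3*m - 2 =-36*m^3 + 76*m^2 - 8*m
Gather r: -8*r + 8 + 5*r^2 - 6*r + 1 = 5*r^2 - 14*r + 9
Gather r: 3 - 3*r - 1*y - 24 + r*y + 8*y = r*(y - 3) + 7*y - 21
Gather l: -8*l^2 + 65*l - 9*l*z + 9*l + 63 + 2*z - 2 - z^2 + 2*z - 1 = -8*l^2 + l*(74 - 9*z) - z^2 + 4*z + 60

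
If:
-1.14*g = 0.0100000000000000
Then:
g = -0.01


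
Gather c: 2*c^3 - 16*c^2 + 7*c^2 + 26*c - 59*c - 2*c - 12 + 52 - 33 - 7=2*c^3 - 9*c^2 - 35*c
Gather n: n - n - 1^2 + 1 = 0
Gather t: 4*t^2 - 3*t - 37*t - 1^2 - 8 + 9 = 4*t^2 - 40*t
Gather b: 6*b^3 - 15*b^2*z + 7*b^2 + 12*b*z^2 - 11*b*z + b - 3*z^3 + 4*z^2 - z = 6*b^3 + b^2*(7 - 15*z) + b*(12*z^2 - 11*z + 1) - 3*z^3 + 4*z^2 - z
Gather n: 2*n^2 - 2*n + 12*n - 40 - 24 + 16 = 2*n^2 + 10*n - 48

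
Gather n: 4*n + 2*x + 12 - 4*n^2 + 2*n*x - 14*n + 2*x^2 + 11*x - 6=-4*n^2 + n*(2*x - 10) + 2*x^2 + 13*x + 6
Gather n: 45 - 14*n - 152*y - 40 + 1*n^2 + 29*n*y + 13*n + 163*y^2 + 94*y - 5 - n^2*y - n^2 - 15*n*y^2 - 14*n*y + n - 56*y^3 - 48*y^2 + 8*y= -n^2*y + n*(-15*y^2 + 15*y) - 56*y^3 + 115*y^2 - 50*y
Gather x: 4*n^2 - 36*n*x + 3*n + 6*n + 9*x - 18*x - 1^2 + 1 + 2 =4*n^2 + 9*n + x*(-36*n - 9) + 2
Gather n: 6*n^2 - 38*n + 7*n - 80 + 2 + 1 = 6*n^2 - 31*n - 77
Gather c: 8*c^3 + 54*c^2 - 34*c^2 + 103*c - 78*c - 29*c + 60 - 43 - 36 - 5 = 8*c^3 + 20*c^2 - 4*c - 24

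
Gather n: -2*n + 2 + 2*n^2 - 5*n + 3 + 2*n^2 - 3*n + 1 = 4*n^2 - 10*n + 6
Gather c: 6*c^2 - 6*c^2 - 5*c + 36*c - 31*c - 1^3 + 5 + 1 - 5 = 0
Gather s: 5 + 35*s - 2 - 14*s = 21*s + 3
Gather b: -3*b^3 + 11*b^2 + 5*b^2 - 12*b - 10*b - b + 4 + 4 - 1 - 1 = -3*b^3 + 16*b^2 - 23*b + 6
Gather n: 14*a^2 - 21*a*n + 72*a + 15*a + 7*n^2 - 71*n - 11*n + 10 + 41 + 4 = 14*a^2 + 87*a + 7*n^2 + n*(-21*a - 82) + 55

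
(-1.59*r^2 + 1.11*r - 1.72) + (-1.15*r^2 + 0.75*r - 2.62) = -2.74*r^2 + 1.86*r - 4.34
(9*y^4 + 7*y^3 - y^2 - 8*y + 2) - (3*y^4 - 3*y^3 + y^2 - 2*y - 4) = 6*y^4 + 10*y^3 - 2*y^2 - 6*y + 6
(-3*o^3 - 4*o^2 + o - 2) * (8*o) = -24*o^4 - 32*o^3 + 8*o^2 - 16*o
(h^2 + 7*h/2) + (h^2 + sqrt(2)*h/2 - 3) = 2*h^2 + sqrt(2)*h/2 + 7*h/2 - 3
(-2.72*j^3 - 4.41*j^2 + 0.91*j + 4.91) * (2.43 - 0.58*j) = 1.5776*j^4 - 4.0518*j^3 - 11.2441*j^2 - 0.6365*j + 11.9313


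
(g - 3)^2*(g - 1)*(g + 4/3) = g^4 - 17*g^3/3 + 17*g^2/3 + 11*g - 12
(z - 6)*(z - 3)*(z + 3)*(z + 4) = z^4 - 2*z^3 - 33*z^2 + 18*z + 216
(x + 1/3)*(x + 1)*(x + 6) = x^3 + 22*x^2/3 + 25*x/3 + 2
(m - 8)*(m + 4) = m^2 - 4*m - 32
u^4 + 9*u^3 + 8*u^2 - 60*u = u*(u - 2)*(u + 5)*(u + 6)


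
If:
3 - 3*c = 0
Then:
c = 1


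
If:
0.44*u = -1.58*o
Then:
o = -0.278481012658228*u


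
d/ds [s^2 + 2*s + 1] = 2*s + 2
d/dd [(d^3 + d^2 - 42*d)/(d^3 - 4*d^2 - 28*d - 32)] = (-5*d^3 + 38*d^2 - 368*d + 672)/(d^5 - 10*d^4 - 20*d^3 + 200*d^2 + 640*d + 512)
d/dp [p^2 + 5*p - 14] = 2*p + 5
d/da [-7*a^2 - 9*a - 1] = -14*a - 9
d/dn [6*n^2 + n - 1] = 12*n + 1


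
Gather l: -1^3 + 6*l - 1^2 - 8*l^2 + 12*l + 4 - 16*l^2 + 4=-24*l^2 + 18*l + 6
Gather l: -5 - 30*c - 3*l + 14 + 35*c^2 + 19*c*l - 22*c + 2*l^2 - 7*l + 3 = 35*c^2 - 52*c + 2*l^2 + l*(19*c - 10) + 12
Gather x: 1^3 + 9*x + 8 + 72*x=81*x + 9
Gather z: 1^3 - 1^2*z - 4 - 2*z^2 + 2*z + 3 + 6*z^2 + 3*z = 4*z^2 + 4*z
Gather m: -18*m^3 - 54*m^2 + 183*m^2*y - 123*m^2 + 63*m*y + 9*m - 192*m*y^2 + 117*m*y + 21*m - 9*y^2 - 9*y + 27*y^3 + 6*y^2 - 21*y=-18*m^3 + m^2*(183*y - 177) + m*(-192*y^2 + 180*y + 30) + 27*y^3 - 3*y^2 - 30*y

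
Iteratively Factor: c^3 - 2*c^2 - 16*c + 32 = (c - 2)*(c^2 - 16) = (c - 2)*(c + 4)*(c - 4)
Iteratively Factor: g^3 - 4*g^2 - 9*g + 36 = (g + 3)*(g^2 - 7*g + 12) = (g - 3)*(g + 3)*(g - 4)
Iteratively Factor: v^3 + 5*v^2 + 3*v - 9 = (v + 3)*(v^2 + 2*v - 3) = (v - 1)*(v + 3)*(v + 3)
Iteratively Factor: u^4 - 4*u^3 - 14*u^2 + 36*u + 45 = (u - 5)*(u^3 + u^2 - 9*u - 9) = (u - 5)*(u + 3)*(u^2 - 2*u - 3) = (u - 5)*(u - 3)*(u + 3)*(u + 1)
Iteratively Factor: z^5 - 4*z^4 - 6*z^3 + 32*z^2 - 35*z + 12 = (z - 4)*(z^4 - 6*z^2 + 8*z - 3) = (z - 4)*(z - 1)*(z^3 + z^2 - 5*z + 3) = (z - 4)*(z - 1)^2*(z^2 + 2*z - 3) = (z - 4)*(z - 1)^2*(z + 3)*(z - 1)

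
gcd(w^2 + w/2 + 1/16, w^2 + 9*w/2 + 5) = 1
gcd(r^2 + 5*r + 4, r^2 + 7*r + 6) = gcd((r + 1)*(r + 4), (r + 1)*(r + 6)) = r + 1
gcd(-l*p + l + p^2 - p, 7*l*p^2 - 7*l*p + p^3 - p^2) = p - 1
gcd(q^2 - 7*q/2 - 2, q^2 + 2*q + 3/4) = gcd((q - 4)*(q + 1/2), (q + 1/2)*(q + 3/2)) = q + 1/2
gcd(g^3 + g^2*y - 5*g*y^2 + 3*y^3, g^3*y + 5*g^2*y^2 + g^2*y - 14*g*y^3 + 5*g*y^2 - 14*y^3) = 1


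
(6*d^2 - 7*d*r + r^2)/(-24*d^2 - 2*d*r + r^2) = (-d + r)/(4*d + r)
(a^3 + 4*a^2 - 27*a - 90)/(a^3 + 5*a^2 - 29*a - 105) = (a + 6)/(a + 7)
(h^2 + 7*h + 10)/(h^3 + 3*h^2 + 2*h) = (h + 5)/(h*(h + 1))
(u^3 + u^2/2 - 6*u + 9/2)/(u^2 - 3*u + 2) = (2*u^2 + 3*u - 9)/(2*(u - 2))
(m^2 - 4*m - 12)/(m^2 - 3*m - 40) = (-m^2 + 4*m + 12)/(-m^2 + 3*m + 40)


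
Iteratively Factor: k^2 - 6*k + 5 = (k - 5)*(k - 1)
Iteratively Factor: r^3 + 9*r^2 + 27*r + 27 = (r + 3)*(r^2 + 6*r + 9) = (r + 3)^2*(r + 3)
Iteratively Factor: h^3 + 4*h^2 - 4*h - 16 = (h + 2)*(h^2 + 2*h - 8) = (h + 2)*(h + 4)*(h - 2)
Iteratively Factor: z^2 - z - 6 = (z - 3)*(z + 2)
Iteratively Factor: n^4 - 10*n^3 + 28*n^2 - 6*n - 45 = (n - 3)*(n^3 - 7*n^2 + 7*n + 15) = (n - 5)*(n - 3)*(n^2 - 2*n - 3) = (n - 5)*(n - 3)*(n + 1)*(n - 3)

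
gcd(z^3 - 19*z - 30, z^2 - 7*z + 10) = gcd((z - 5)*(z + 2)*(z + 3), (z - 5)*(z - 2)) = z - 5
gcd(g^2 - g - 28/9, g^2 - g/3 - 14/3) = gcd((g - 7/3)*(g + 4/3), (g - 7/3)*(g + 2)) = g - 7/3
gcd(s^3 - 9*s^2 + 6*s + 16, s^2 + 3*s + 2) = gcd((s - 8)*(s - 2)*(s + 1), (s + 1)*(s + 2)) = s + 1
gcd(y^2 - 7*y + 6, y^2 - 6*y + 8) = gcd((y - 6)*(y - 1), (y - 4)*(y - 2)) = 1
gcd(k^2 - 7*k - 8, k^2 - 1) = k + 1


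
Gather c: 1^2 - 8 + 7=0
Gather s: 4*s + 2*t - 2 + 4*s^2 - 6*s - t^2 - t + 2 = 4*s^2 - 2*s - t^2 + t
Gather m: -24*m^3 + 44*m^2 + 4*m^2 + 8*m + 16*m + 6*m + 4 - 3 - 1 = -24*m^3 + 48*m^2 + 30*m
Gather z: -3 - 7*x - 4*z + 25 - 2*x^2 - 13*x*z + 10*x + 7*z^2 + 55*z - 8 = -2*x^2 + 3*x + 7*z^2 + z*(51 - 13*x) + 14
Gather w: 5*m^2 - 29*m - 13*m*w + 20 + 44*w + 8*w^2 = 5*m^2 - 29*m + 8*w^2 + w*(44 - 13*m) + 20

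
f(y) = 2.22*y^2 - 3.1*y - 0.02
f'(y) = 4.44*y - 3.1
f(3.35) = 14.51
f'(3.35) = 11.77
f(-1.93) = 14.23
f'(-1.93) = -11.67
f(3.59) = 17.46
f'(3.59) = 12.84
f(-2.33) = 19.26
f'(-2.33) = -13.45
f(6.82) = 82.10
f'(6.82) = 27.18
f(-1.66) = 11.24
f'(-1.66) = -10.47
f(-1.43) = 8.95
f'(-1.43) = -9.45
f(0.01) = -0.05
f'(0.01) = -3.06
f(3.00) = 10.66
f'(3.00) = 10.22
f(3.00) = 10.66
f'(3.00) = 10.22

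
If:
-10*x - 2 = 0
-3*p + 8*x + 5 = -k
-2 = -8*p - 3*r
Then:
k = -9*r/8 - 53/20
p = 1/4 - 3*r/8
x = -1/5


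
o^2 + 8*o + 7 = (o + 1)*(o + 7)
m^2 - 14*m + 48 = (m - 8)*(m - 6)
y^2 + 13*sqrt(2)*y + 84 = (y + 6*sqrt(2))*(y + 7*sqrt(2))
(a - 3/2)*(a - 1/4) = a^2 - 7*a/4 + 3/8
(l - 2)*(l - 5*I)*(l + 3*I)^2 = l^4 - 2*l^3 + I*l^3 + 21*l^2 - 2*I*l^2 - 42*l + 45*I*l - 90*I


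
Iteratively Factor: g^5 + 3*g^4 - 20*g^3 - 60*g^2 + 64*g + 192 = (g + 2)*(g^4 + g^3 - 22*g^2 - 16*g + 96) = (g + 2)*(g + 3)*(g^3 - 2*g^2 - 16*g + 32) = (g + 2)*(g + 3)*(g + 4)*(g^2 - 6*g + 8) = (g - 2)*(g + 2)*(g + 3)*(g + 4)*(g - 4)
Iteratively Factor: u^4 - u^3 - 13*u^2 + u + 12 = (u - 4)*(u^3 + 3*u^2 - u - 3) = (u - 4)*(u + 1)*(u^2 + 2*u - 3) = (u - 4)*(u + 1)*(u + 3)*(u - 1)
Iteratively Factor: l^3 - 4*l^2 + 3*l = (l - 1)*(l^2 - 3*l) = l*(l - 1)*(l - 3)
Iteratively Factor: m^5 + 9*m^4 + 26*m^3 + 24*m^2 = (m + 2)*(m^4 + 7*m^3 + 12*m^2) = (m + 2)*(m + 3)*(m^3 + 4*m^2) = (m + 2)*(m + 3)*(m + 4)*(m^2) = m*(m + 2)*(m + 3)*(m + 4)*(m)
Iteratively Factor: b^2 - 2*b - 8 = (b - 4)*(b + 2)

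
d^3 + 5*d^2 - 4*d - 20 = (d - 2)*(d + 2)*(d + 5)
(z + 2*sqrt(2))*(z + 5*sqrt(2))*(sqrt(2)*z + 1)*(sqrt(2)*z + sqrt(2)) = 2*z^4 + 2*z^3 + 15*sqrt(2)*z^3 + 15*sqrt(2)*z^2 + 54*z^2 + 20*sqrt(2)*z + 54*z + 20*sqrt(2)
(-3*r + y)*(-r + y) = 3*r^2 - 4*r*y + y^2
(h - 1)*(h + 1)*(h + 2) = h^3 + 2*h^2 - h - 2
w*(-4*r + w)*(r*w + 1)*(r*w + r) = -4*r^3*w^3 - 4*r^3*w^2 + r^2*w^4 + r^2*w^3 - 4*r^2*w^2 - 4*r^2*w + r*w^3 + r*w^2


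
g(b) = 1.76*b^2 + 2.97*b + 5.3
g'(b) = 3.52*b + 2.97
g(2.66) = 25.65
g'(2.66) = 12.33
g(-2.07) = 6.69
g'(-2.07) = -4.32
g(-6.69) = 64.20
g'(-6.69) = -20.58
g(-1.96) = 6.24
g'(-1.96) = -3.93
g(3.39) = 35.59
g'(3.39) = 14.90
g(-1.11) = 4.17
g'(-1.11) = -0.94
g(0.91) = 9.46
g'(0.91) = 6.17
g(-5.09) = 35.78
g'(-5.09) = -14.95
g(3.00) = 30.05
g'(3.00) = 13.53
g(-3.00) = 12.23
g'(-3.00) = -7.59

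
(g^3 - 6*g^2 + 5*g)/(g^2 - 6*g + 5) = g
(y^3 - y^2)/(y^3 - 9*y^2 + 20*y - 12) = y^2/(y^2 - 8*y + 12)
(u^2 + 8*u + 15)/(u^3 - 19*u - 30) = (u + 5)/(u^2 - 3*u - 10)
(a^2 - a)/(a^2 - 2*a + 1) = a/(a - 1)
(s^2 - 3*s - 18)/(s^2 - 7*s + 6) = (s + 3)/(s - 1)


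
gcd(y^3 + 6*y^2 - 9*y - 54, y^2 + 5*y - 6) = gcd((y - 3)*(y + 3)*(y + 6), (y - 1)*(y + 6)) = y + 6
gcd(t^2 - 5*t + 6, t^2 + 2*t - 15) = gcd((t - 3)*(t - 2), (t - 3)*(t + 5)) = t - 3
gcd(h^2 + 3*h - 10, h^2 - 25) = h + 5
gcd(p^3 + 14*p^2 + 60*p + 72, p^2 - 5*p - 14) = p + 2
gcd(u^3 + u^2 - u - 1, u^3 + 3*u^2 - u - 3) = u^2 - 1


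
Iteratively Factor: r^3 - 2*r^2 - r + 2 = (r - 2)*(r^2 - 1) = (r - 2)*(r - 1)*(r + 1)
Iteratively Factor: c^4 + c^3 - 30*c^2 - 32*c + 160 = (c + 4)*(c^3 - 3*c^2 - 18*c + 40) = (c - 5)*(c + 4)*(c^2 + 2*c - 8) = (c - 5)*(c + 4)^2*(c - 2)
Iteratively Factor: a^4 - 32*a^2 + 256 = (a - 4)*(a^3 + 4*a^2 - 16*a - 64) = (a - 4)*(a + 4)*(a^2 - 16) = (a - 4)^2*(a + 4)*(a + 4)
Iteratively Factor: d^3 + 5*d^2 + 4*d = (d + 1)*(d^2 + 4*d) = d*(d + 1)*(d + 4)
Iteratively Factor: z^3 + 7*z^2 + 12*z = (z)*(z^2 + 7*z + 12) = z*(z + 4)*(z + 3)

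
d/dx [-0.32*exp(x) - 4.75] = -0.32*exp(x)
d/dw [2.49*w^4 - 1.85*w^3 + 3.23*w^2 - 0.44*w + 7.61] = 9.96*w^3 - 5.55*w^2 + 6.46*w - 0.44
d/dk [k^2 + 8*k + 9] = 2*k + 8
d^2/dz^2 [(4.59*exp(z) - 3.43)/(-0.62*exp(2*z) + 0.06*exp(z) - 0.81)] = (-1.764396*exp(4*z) + 5.10322*exp(3*z) + 13.4478*exp(2*z) - 7.10091*exp(z) - 2.844801)*exp(z)/(0.238328*exp(6*z) - 0.069192*exp(5*z) + 0.940788*exp(4*z) - 0.181008*exp(3*z) + 1.229094*exp(2*z) - 0.118098*exp(z) + 0.531441)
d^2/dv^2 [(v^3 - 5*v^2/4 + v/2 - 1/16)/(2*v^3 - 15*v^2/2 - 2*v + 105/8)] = 16*(640*v^6 + 1152*v^5 - 12576*v^4 + 24864*v^3 - 34332*v^2 + 42660*v - 13351)/(4096*v^9 - 46080*v^8 + 160512*v^7 - 43200*v^6 - 765312*v^5 + 926640*v^4 + 1129904*v^3 - 1903860*v^2 - 529200*v + 1157625)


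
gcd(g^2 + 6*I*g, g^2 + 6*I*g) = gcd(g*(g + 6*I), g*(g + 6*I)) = g^2 + 6*I*g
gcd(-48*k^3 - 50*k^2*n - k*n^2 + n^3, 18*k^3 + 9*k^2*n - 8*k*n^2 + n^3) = k + n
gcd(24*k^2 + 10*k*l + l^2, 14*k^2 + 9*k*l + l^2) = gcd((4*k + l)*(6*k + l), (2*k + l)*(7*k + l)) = 1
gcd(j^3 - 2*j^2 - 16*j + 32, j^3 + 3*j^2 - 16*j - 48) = j^2 - 16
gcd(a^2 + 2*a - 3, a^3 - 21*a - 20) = 1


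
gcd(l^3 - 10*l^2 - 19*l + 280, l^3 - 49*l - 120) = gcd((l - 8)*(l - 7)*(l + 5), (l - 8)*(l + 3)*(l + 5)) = l^2 - 3*l - 40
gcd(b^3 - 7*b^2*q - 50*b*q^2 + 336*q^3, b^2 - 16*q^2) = 1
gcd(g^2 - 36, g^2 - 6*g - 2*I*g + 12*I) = g - 6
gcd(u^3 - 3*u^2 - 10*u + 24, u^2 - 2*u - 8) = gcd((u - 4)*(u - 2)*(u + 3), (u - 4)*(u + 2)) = u - 4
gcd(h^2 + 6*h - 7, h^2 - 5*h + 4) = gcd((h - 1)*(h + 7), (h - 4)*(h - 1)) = h - 1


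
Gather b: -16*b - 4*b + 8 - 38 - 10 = -20*b - 40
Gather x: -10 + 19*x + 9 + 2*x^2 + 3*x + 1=2*x^2 + 22*x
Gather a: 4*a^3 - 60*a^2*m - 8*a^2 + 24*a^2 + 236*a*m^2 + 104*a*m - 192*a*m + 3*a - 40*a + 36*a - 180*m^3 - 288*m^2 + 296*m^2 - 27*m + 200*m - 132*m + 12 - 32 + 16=4*a^3 + a^2*(16 - 60*m) + a*(236*m^2 - 88*m - 1) - 180*m^3 + 8*m^2 + 41*m - 4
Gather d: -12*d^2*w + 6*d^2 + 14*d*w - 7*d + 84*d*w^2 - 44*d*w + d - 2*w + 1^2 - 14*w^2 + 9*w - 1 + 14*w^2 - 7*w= d^2*(6 - 12*w) + d*(84*w^2 - 30*w - 6)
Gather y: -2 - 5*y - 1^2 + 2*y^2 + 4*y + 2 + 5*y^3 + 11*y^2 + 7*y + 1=5*y^3 + 13*y^2 + 6*y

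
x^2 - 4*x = x*(x - 4)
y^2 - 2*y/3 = y*(y - 2/3)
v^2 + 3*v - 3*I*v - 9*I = (v + 3)*(v - 3*I)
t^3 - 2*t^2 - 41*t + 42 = (t - 7)*(t - 1)*(t + 6)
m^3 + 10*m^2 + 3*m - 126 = (m - 3)*(m + 6)*(m + 7)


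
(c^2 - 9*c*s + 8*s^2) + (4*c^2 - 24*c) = 5*c^2 - 9*c*s - 24*c + 8*s^2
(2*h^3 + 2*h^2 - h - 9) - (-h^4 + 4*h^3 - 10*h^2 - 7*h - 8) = h^4 - 2*h^3 + 12*h^2 + 6*h - 1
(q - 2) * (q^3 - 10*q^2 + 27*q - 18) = q^4 - 12*q^3 + 47*q^2 - 72*q + 36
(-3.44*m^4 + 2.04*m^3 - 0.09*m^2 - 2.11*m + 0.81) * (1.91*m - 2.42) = -6.5704*m^5 + 12.2212*m^4 - 5.1087*m^3 - 3.8123*m^2 + 6.6533*m - 1.9602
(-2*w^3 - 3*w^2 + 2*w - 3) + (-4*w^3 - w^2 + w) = -6*w^3 - 4*w^2 + 3*w - 3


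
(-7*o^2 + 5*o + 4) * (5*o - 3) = -35*o^3 + 46*o^2 + 5*o - 12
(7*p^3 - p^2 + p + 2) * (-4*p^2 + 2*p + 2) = -28*p^5 + 18*p^4 + 8*p^3 - 8*p^2 + 6*p + 4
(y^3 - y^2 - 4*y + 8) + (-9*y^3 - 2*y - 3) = -8*y^3 - y^2 - 6*y + 5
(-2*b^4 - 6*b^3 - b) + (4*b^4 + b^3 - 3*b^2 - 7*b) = 2*b^4 - 5*b^3 - 3*b^2 - 8*b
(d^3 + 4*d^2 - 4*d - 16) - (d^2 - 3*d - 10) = d^3 + 3*d^2 - d - 6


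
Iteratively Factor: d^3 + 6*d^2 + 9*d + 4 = (d + 4)*(d^2 + 2*d + 1) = (d + 1)*(d + 4)*(d + 1)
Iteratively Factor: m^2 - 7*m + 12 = (m - 4)*(m - 3)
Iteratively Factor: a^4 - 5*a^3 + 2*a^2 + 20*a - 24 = (a - 3)*(a^3 - 2*a^2 - 4*a + 8) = (a - 3)*(a - 2)*(a^2 - 4) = (a - 3)*(a - 2)^2*(a + 2)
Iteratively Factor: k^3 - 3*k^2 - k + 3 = (k + 1)*(k^2 - 4*k + 3) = (k - 3)*(k + 1)*(k - 1)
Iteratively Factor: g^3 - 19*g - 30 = (g - 5)*(g^2 + 5*g + 6) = (g - 5)*(g + 2)*(g + 3)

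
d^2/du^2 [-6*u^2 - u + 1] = -12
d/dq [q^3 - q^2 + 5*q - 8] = 3*q^2 - 2*q + 5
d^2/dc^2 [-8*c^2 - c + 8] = -16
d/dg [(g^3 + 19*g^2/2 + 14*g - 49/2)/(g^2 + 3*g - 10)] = (2*g^4 + 12*g^3 - 31*g^2 - 282*g - 133)/(2*(g^4 + 6*g^3 - 11*g^2 - 60*g + 100))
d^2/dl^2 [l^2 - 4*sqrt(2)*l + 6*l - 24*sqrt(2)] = 2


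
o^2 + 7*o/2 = o*(o + 7/2)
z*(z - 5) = z^2 - 5*z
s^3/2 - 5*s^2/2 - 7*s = s*(s/2 + 1)*(s - 7)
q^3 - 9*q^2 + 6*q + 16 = (q - 8)*(q - 2)*(q + 1)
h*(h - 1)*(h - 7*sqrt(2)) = h^3 - 7*sqrt(2)*h^2 - h^2 + 7*sqrt(2)*h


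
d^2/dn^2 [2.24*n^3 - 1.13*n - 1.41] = 13.44*n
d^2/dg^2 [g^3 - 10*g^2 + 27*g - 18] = 6*g - 20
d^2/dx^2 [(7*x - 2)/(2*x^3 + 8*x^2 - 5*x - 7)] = 2*(84*x^5 + 288*x^4 + 262*x^3 + 264*x^2 + 1332*x - 407)/(8*x^9 + 96*x^8 + 324*x^7 - 52*x^6 - 1482*x^5 - 324*x^4 + 1849*x^3 + 651*x^2 - 735*x - 343)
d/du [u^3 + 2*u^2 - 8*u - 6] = 3*u^2 + 4*u - 8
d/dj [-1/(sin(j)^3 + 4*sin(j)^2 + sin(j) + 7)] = (3*sin(j)^2 + 8*sin(j) + 1)*cos(j)/(sin(j)^3 + 4*sin(j)^2 + sin(j) + 7)^2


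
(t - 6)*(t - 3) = t^2 - 9*t + 18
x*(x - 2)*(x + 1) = x^3 - x^2 - 2*x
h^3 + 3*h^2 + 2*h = h*(h + 1)*(h + 2)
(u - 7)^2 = u^2 - 14*u + 49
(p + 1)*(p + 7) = p^2 + 8*p + 7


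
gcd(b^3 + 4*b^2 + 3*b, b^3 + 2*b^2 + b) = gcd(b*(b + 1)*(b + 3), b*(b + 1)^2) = b^2 + b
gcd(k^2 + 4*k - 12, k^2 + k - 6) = k - 2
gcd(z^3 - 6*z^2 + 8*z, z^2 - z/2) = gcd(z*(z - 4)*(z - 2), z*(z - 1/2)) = z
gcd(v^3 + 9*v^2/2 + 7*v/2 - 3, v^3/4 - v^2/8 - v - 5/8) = 1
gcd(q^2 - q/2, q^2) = q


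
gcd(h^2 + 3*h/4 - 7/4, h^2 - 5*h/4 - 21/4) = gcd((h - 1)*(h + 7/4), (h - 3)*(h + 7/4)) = h + 7/4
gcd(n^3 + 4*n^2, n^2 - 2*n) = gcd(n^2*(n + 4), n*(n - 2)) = n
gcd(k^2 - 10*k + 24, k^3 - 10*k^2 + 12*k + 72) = k - 6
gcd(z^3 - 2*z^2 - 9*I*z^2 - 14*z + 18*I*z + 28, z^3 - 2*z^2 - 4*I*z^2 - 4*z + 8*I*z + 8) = z^2 + z*(-2 - 2*I) + 4*I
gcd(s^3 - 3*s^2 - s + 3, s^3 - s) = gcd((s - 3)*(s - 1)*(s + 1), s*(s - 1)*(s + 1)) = s^2 - 1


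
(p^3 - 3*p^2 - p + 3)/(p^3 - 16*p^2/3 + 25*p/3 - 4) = 3*(p + 1)/(3*p - 4)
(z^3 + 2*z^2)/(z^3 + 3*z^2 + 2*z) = z/(z + 1)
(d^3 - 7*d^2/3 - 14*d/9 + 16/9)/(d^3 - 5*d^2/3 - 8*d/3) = (d - 2/3)/d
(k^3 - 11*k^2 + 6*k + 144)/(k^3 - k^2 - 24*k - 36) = (k - 8)/(k + 2)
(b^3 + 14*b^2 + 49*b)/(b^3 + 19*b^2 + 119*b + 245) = b/(b + 5)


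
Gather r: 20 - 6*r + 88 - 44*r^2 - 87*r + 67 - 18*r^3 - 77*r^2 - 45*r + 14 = -18*r^3 - 121*r^2 - 138*r + 189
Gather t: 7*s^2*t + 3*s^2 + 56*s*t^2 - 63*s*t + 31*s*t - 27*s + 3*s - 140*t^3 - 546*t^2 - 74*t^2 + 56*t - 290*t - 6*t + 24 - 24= 3*s^2 - 24*s - 140*t^3 + t^2*(56*s - 620) + t*(7*s^2 - 32*s - 240)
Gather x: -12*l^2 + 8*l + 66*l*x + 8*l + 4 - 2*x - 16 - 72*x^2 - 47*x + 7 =-12*l^2 + 16*l - 72*x^2 + x*(66*l - 49) - 5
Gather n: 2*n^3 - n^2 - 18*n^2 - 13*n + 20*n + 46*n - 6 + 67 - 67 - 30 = 2*n^3 - 19*n^2 + 53*n - 36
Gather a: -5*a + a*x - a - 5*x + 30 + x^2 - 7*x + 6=a*(x - 6) + x^2 - 12*x + 36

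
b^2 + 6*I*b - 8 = (b + 2*I)*(b + 4*I)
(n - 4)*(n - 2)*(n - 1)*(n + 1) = n^4 - 6*n^3 + 7*n^2 + 6*n - 8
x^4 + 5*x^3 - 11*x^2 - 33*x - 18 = (x - 3)*(x + 1)^2*(x + 6)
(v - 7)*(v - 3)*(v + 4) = v^3 - 6*v^2 - 19*v + 84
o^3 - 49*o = o*(o - 7)*(o + 7)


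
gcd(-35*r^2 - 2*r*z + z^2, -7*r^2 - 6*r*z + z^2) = -7*r + z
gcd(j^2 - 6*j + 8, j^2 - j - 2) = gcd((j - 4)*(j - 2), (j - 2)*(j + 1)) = j - 2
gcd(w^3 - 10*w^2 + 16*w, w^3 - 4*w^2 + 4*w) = w^2 - 2*w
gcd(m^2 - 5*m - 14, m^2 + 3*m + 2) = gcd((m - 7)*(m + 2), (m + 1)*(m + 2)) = m + 2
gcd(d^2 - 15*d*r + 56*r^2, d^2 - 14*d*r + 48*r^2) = -d + 8*r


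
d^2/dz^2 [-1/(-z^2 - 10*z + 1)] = 2*(-z^2 - 10*z + 4*(z + 5)^2 + 1)/(z^2 + 10*z - 1)^3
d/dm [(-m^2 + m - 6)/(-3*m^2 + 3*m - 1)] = (17 - 34*m)/(3*m^2 - 3*m + 1)^2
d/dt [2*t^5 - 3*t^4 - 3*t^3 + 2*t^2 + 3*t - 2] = 10*t^4 - 12*t^3 - 9*t^2 + 4*t + 3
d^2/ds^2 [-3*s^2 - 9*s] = -6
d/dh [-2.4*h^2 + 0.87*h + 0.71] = 0.87 - 4.8*h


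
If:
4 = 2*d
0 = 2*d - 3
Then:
No Solution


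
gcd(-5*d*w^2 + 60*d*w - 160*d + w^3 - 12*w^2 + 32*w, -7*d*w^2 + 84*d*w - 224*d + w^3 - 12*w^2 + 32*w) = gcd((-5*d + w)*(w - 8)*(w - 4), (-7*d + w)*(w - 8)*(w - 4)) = w^2 - 12*w + 32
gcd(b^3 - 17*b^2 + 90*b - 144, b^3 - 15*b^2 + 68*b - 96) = b^2 - 11*b + 24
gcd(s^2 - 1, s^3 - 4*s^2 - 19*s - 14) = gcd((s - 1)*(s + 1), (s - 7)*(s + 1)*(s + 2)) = s + 1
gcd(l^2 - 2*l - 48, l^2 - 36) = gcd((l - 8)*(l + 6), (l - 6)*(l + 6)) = l + 6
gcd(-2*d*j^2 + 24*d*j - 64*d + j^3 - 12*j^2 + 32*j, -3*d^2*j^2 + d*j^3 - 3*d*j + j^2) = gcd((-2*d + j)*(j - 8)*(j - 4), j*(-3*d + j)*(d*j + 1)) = 1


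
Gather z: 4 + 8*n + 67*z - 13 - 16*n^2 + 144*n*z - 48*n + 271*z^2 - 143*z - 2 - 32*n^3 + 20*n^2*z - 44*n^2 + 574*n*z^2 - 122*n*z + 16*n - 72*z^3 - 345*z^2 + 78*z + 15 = -32*n^3 - 60*n^2 - 24*n - 72*z^3 + z^2*(574*n - 74) + z*(20*n^2 + 22*n + 2) + 4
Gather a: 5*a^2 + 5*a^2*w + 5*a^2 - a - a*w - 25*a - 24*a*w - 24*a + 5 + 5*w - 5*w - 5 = a^2*(5*w + 10) + a*(-25*w - 50)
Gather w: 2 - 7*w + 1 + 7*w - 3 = 0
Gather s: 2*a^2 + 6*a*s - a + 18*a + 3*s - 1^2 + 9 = 2*a^2 + 17*a + s*(6*a + 3) + 8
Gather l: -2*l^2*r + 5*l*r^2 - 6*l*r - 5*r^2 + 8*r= -2*l^2*r + l*(5*r^2 - 6*r) - 5*r^2 + 8*r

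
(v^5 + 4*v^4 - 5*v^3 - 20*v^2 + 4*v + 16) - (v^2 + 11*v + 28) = v^5 + 4*v^4 - 5*v^3 - 21*v^2 - 7*v - 12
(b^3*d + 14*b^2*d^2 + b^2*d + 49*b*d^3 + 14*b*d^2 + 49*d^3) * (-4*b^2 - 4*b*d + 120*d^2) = -4*b^5*d - 60*b^4*d^2 - 4*b^4*d - 132*b^3*d^3 - 60*b^3*d^2 + 1484*b^2*d^4 - 132*b^2*d^3 + 5880*b*d^5 + 1484*b*d^4 + 5880*d^5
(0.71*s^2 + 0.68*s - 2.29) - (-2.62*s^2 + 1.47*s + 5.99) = 3.33*s^2 - 0.79*s - 8.28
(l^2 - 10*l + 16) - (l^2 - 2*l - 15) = 31 - 8*l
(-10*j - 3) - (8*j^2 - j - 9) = -8*j^2 - 9*j + 6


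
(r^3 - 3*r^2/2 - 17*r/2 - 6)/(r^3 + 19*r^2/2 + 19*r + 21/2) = (r - 4)/(r + 7)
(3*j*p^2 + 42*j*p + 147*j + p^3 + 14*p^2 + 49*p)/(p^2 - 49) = (3*j*p + 21*j + p^2 + 7*p)/(p - 7)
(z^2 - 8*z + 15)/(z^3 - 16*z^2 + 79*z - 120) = 1/(z - 8)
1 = 1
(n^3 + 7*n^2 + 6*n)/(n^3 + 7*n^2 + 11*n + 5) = n*(n + 6)/(n^2 + 6*n + 5)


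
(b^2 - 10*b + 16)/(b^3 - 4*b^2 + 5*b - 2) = (b - 8)/(b^2 - 2*b + 1)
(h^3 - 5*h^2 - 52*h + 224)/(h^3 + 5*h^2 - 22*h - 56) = (h - 8)/(h + 2)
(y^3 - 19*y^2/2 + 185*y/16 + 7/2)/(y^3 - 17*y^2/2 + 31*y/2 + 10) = (16*y^3 - 152*y^2 + 185*y + 56)/(8*(2*y^3 - 17*y^2 + 31*y + 20))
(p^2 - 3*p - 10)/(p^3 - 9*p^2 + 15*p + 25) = (p + 2)/(p^2 - 4*p - 5)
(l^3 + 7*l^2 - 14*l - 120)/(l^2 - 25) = (l^2 + 2*l - 24)/(l - 5)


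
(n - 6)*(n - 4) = n^2 - 10*n + 24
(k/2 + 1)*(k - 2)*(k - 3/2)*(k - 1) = k^4/2 - 5*k^3/4 - 5*k^2/4 + 5*k - 3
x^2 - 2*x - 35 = (x - 7)*(x + 5)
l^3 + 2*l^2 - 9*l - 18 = (l - 3)*(l + 2)*(l + 3)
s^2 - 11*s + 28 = (s - 7)*(s - 4)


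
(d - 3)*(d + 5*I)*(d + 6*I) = d^3 - 3*d^2 + 11*I*d^2 - 30*d - 33*I*d + 90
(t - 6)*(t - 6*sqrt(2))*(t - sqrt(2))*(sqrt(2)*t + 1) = sqrt(2)*t^4 - 13*t^3 - 6*sqrt(2)*t^3 + 5*sqrt(2)*t^2 + 78*t^2 - 30*sqrt(2)*t + 12*t - 72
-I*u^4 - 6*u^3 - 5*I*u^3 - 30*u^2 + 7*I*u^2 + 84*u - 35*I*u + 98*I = (u - 2)*(u + 7)*(u - 7*I)*(-I*u + 1)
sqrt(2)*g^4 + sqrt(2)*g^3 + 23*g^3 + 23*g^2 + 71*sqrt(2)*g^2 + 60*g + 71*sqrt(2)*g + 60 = (g + 1)*(g + 5*sqrt(2))*(g + 6*sqrt(2))*(sqrt(2)*g + 1)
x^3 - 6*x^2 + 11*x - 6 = (x - 3)*(x - 2)*(x - 1)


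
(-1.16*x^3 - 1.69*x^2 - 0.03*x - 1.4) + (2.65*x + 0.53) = -1.16*x^3 - 1.69*x^2 + 2.62*x - 0.87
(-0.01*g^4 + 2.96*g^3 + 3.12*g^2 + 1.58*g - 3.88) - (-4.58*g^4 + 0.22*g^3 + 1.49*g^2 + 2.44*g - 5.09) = 4.57*g^4 + 2.74*g^3 + 1.63*g^2 - 0.86*g + 1.21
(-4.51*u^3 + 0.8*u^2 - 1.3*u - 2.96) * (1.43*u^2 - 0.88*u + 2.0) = -6.4493*u^5 + 5.1128*u^4 - 11.583*u^3 - 1.4888*u^2 + 0.00479999999999992*u - 5.92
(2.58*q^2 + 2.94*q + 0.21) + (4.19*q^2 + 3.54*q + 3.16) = 6.77*q^2 + 6.48*q + 3.37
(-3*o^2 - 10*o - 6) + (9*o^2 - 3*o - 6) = 6*o^2 - 13*o - 12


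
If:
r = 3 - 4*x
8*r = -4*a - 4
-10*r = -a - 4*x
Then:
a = -17/13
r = 2/13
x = 37/52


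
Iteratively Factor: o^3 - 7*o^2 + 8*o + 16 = (o + 1)*(o^2 - 8*o + 16) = (o - 4)*(o + 1)*(o - 4)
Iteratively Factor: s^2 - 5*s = (s)*(s - 5)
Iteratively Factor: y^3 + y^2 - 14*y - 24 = (y + 3)*(y^2 - 2*y - 8) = (y - 4)*(y + 3)*(y + 2)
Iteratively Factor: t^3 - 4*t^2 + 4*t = (t - 2)*(t^2 - 2*t) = t*(t - 2)*(t - 2)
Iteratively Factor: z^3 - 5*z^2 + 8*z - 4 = (z - 2)*(z^2 - 3*z + 2) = (z - 2)*(z - 1)*(z - 2)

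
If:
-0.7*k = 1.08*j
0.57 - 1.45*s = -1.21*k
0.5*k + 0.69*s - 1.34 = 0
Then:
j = -0.64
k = 0.99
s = 1.22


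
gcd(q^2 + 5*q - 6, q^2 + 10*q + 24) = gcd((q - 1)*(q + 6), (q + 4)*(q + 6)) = q + 6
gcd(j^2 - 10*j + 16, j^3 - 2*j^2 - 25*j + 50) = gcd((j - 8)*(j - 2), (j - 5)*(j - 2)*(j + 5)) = j - 2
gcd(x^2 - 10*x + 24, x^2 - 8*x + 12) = x - 6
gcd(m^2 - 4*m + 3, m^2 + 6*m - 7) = m - 1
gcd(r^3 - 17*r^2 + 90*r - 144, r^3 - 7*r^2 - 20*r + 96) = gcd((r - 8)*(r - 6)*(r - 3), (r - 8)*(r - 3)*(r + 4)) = r^2 - 11*r + 24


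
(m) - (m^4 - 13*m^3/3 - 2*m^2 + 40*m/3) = -m^4 + 13*m^3/3 + 2*m^2 - 37*m/3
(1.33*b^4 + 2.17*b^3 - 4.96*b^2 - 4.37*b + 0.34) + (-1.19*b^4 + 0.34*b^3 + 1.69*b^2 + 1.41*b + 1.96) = 0.14*b^4 + 2.51*b^3 - 3.27*b^2 - 2.96*b + 2.3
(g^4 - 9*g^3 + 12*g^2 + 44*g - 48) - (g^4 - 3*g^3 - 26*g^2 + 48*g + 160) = -6*g^3 + 38*g^2 - 4*g - 208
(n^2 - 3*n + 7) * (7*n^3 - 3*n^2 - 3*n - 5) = 7*n^5 - 24*n^4 + 55*n^3 - 17*n^2 - 6*n - 35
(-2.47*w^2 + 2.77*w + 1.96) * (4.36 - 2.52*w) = 6.2244*w^3 - 17.7496*w^2 + 7.138*w + 8.5456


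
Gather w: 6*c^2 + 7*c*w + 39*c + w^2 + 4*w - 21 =6*c^2 + 39*c + w^2 + w*(7*c + 4) - 21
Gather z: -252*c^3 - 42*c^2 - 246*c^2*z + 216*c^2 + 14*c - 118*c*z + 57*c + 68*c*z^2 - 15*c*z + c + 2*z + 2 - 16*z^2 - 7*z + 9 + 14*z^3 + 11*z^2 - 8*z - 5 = -252*c^3 + 174*c^2 + 72*c + 14*z^3 + z^2*(68*c - 5) + z*(-246*c^2 - 133*c - 13) + 6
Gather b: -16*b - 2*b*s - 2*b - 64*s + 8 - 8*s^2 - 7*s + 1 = b*(-2*s - 18) - 8*s^2 - 71*s + 9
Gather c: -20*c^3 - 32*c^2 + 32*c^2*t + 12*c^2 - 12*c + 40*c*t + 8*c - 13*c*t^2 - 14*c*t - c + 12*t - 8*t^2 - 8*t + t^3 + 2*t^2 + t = -20*c^3 + c^2*(32*t - 20) + c*(-13*t^2 + 26*t - 5) + t^3 - 6*t^2 + 5*t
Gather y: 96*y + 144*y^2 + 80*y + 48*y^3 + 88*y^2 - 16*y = 48*y^3 + 232*y^2 + 160*y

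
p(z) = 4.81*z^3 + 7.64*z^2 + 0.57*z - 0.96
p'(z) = 14.43*z^2 + 15.28*z + 0.57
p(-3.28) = -90.37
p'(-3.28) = 105.70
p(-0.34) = -0.46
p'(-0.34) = -2.96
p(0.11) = -0.80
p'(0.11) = 2.43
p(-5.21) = -476.78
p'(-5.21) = 312.65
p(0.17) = -0.62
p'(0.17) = 3.58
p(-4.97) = -405.57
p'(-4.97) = 281.06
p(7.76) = 2711.18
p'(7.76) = 988.08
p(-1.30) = 0.64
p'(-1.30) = 5.09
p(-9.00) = -2893.74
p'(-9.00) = 1031.88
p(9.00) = 4129.50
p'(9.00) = 1306.92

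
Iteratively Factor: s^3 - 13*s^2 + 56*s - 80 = (s - 4)*(s^2 - 9*s + 20) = (s - 5)*(s - 4)*(s - 4)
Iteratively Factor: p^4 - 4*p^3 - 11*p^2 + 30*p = (p + 3)*(p^3 - 7*p^2 + 10*p) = p*(p + 3)*(p^2 - 7*p + 10) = p*(p - 5)*(p + 3)*(p - 2)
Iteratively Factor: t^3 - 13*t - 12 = (t - 4)*(t^2 + 4*t + 3) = (t - 4)*(t + 1)*(t + 3)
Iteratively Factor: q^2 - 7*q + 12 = (q - 4)*(q - 3)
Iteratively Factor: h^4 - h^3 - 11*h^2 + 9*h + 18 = (h - 3)*(h^3 + 2*h^2 - 5*h - 6) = (h - 3)*(h - 2)*(h^2 + 4*h + 3) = (h - 3)*(h - 2)*(h + 1)*(h + 3)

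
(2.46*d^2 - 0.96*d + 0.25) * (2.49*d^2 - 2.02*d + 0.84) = 6.1254*d^4 - 7.3596*d^3 + 4.6281*d^2 - 1.3114*d + 0.21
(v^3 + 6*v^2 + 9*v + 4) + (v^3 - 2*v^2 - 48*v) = 2*v^3 + 4*v^2 - 39*v + 4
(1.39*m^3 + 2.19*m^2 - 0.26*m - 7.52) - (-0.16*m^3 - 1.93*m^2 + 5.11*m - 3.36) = 1.55*m^3 + 4.12*m^2 - 5.37*m - 4.16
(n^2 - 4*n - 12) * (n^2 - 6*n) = n^4 - 10*n^3 + 12*n^2 + 72*n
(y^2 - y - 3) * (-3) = -3*y^2 + 3*y + 9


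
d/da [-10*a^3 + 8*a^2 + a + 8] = -30*a^2 + 16*a + 1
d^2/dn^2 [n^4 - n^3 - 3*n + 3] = 6*n*(2*n - 1)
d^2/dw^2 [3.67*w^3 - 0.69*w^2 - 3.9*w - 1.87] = 22.02*w - 1.38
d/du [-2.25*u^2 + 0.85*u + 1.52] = 0.85 - 4.5*u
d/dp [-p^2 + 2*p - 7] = 2 - 2*p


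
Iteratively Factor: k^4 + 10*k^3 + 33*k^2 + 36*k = (k + 3)*(k^3 + 7*k^2 + 12*k) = (k + 3)^2*(k^2 + 4*k) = (k + 3)^2*(k + 4)*(k)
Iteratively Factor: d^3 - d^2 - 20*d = (d - 5)*(d^2 + 4*d) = d*(d - 5)*(d + 4)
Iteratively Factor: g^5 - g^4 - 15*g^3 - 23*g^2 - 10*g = (g + 2)*(g^4 - 3*g^3 - 9*g^2 - 5*g) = (g + 1)*(g + 2)*(g^3 - 4*g^2 - 5*g) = g*(g + 1)*(g + 2)*(g^2 - 4*g - 5) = g*(g + 1)^2*(g + 2)*(g - 5)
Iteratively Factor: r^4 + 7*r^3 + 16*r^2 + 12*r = (r + 2)*(r^3 + 5*r^2 + 6*r) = (r + 2)*(r + 3)*(r^2 + 2*r) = (r + 2)^2*(r + 3)*(r)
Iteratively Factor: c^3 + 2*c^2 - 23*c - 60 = (c - 5)*(c^2 + 7*c + 12) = (c - 5)*(c + 4)*(c + 3)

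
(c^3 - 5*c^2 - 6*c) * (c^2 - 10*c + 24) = c^5 - 15*c^4 + 68*c^3 - 60*c^2 - 144*c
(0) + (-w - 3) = -w - 3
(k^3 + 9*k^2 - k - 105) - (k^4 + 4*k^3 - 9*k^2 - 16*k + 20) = -k^4 - 3*k^3 + 18*k^2 + 15*k - 125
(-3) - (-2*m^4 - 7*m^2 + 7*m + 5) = 2*m^4 + 7*m^2 - 7*m - 8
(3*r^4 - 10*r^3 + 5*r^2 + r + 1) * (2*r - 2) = 6*r^5 - 26*r^4 + 30*r^3 - 8*r^2 - 2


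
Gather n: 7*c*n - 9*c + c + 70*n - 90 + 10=-8*c + n*(7*c + 70) - 80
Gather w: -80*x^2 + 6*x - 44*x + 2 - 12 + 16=-80*x^2 - 38*x + 6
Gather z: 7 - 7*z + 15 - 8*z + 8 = 30 - 15*z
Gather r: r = r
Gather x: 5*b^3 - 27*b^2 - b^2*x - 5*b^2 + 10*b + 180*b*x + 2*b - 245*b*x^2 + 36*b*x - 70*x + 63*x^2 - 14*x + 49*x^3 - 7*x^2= 5*b^3 - 32*b^2 + 12*b + 49*x^3 + x^2*(56 - 245*b) + x*(-b^2 + 216*b - 84)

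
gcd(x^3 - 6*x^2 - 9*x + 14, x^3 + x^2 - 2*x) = x^2 + x - 2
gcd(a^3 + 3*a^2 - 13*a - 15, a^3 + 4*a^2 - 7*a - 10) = a^2 + 6*a + 5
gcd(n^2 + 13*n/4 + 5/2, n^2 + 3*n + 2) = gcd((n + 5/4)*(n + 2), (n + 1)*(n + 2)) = n + 2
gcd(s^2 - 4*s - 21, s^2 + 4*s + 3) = s + 3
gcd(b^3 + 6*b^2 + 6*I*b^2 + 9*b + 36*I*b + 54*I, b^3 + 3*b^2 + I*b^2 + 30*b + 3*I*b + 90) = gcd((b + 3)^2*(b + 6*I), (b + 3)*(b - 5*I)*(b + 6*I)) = b^2 + b*(3 + 6*I) + 18*I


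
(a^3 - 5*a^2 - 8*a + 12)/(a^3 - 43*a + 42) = (a + 2)/(a + 7)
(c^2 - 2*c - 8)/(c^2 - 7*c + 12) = (c + 2)/(c - 3)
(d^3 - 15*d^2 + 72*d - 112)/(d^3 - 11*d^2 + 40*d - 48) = (d - 7)/(d - 3)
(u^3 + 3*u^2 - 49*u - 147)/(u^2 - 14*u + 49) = (u^2 + 10*u + 21)/(u - 7)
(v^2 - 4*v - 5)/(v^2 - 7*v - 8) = (v - 5)/(v - 8)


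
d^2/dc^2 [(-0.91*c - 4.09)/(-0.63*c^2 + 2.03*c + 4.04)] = ((-3.4398*c - 1.4588)*(-0.63*c^2 + 2.03*c + 4.04) - (0.91*c + 4.09)*(1.26*c - 2.03)*(2.52*c - 4.06))/(-0.63*c^2 + 2.03*c + 4.04)^3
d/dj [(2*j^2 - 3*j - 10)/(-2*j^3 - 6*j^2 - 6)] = (-3*j*(j + 2)*(-2*j^2 + 3*j + 10) + (3 - 4*j)*(j^3 + 3*j^2 + 3))/(2*(j^3 + 3*j^2 + 3)^2)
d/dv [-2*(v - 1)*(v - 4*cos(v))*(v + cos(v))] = 2*(1 - v)*(v + cos(v))*(4*sin(v) + 1) + 2*(v - 1)*(v - 4*cos(v))*(sin(v) - 1) - 2*(v - 4*cos(v))*(v + cos(v))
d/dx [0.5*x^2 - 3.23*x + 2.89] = 1.0*x - 3.23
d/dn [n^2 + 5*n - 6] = 2*n + 5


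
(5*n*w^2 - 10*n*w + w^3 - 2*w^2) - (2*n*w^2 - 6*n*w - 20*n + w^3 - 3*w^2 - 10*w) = 3*n*w^2 - 4*n*w + 20*n + w^2 + 10*w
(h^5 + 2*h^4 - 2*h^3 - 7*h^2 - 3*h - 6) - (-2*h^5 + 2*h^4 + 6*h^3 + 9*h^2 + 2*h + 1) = 3*h^5 - 8*h^3 - 16*h^2 - 5*h - 7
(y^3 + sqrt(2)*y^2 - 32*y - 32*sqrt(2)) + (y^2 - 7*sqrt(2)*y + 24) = y^3 + y^2 + sqrt(2)*y^2 - 32*y - 7*sqrt(2)*y - 32*sqrt(2) + 24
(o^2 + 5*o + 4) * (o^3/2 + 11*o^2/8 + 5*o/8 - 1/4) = o^5/2 + 31*o^4/8 + 19*o^3/2 + 67*o^2/8 + 5*o/4 - 1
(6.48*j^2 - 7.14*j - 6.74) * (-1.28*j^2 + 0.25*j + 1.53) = -8.2944*j^4 + 10.7592*j^3 + 16.7566*j^2 - 12.6092*j - 10.3122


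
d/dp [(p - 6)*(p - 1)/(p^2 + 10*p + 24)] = (17*p^2 + 36*p - 228)/(p^4 + 20*p^3 + 148*p^2 + 480*p + 576)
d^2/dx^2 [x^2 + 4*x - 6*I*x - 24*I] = 2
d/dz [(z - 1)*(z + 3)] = 2*z + 2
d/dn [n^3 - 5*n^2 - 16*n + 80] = 3*n^2 - 10*n - 16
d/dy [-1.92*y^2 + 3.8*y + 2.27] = 3.8 - 3.84*y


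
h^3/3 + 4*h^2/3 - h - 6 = (h/3 + 1)*(h - 2)*(h + 3)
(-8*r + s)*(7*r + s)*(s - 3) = -56*r^2*s + 168*r^2 - r*s^2 + 3*r*s + s^3 - 3*s^2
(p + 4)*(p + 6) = p^2 + 10*p + 24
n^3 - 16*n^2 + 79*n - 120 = (n - 8)*(n - 5)*(n - 3)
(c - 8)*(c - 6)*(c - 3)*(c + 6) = c^4 - 11*c^3 - 12*c^2 + 396*c - 864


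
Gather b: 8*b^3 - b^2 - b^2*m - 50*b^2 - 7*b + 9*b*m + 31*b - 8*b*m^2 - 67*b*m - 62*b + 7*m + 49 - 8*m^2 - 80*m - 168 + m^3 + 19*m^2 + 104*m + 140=8*b^3 + b^2*(-m - 51) + b*(-8*m^2 - 58*m - 38) + m^3 + 11*m^2 + 31*m + 21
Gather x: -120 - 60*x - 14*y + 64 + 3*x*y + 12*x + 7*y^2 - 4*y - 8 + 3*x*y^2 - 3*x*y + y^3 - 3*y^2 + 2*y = x*(3*y^2 - 48) + y^3 + 4*y^2 - 16*y - 64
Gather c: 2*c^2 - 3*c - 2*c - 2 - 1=2*c^2 - 5*c - 3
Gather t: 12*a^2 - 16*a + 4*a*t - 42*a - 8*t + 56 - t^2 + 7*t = 12*a^2 - 58*a - t^2 + t*(4*a - 1) + 56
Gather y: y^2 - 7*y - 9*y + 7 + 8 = y^2 - 16*y + 15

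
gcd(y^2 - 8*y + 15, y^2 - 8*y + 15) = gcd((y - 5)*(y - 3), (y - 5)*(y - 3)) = y^2 - 8*y + 15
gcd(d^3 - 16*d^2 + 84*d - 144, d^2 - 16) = d - 4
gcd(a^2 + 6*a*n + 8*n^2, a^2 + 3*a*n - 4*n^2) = a + 4*n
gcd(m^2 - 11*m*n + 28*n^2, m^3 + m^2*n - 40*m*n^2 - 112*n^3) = m - 7*n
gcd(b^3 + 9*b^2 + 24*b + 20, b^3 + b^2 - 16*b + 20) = b + 5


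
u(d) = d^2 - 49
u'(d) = 2*d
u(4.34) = -30.16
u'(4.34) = 8.68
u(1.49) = -46.78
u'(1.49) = 2.98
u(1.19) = -47.58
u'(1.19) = 2.38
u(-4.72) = -26.72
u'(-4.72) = -9.44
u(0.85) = -48.28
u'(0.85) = 1.70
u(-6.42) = -7.78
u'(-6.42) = -12.84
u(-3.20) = -38.76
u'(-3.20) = -6.40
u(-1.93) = -45.28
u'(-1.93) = -3.86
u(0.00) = -49.00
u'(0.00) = 0.00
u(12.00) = 95.00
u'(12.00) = 24.00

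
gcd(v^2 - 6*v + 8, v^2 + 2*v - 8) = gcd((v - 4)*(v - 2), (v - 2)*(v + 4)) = v - 2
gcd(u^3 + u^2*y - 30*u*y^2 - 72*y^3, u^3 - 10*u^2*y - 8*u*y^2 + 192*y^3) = -u^2 + 2*u*y + 24*y^2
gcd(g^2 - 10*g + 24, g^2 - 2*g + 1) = 1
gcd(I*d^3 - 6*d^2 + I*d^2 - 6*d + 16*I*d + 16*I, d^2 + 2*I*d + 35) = 1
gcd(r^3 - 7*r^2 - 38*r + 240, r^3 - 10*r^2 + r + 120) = r^2 - 13*r + 40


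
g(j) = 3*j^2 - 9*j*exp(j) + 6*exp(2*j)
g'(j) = -9*j*exp(j) + 6*j + 12*exp(2*j) - 9*exp(j)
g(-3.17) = 31.36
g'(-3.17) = -18.18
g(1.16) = 31.79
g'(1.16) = 67.06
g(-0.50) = 5.69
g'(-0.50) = -1.31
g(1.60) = 83.55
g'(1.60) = 188.09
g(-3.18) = 31.54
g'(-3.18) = -18.24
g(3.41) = 4601.95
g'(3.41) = 9811.05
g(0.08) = 6.28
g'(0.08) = 4.03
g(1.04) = 24.79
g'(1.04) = 50.35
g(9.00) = 393303708.03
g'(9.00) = 787190406.09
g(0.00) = 6.00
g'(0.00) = 3.00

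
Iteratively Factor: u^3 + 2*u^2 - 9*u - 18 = (u + 2)*(u^2 - 9) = (u + 2)*(u + 3)*(u - 3)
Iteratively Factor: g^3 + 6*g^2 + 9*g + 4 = (g + 4)*(g^2 + 2*g + 1) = (g + 1)*(g + 4)*(g + 1)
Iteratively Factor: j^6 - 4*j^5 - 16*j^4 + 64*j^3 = (j - 4)*(j^5 - 16*j^3) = j*(j - 4)*(j^4 - 16*j^2) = j^2*(j - 4)*(j^3 - 16*j) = j^3*(j - 4)*(j^2 - 16) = j^3*(j - 4)*(j + 4)*(j - 4)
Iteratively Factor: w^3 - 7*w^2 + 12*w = (w - 4)*(w^2 - 3*w) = (w - 4)*(w - 3)*(w)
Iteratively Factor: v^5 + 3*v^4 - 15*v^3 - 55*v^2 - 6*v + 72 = (v - 1)*(v^4 + 4*v^3 - 11*v^2 - 66*v - 72) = (v - 1)*(v + 2)*(v^3 + 2*v^2 - 15*v - 36) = (v - 1)*(v + 2)*(v + 3)*(v^2 - v - 12) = (v - 4)*(v - 1)*(v + 2)*(v + 3)*(v + 3)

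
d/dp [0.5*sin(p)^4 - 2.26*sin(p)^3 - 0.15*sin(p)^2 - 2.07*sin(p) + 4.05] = (2.0*sin(p)^3 - 6.78*sin(p)^2 - 0.3*sin(p) - 2.07)*cos(p)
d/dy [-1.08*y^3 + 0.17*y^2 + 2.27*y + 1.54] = -3.24*y^2 + 0.34*y + 2.27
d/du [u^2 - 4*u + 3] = 2*u - 4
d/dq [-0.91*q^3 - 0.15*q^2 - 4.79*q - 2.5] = -2.73*q^2 - 0.3*q - 4.79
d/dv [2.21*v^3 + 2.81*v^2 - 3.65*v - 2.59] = 6.63*v^2 + 5.62*v - 3.65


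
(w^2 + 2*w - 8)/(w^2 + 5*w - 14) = (w + 4)/(w + 7)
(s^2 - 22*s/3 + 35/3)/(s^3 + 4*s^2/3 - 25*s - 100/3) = (3*s - 7)/(3*s^2 + 19*s + 20)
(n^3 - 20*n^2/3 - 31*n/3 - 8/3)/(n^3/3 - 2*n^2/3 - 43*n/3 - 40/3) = (3*n + 1)/(n + 5)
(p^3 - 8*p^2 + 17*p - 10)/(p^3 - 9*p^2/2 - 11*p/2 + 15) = 2*(p^2 - 3*p + 2)/(2*p^2 + p - 6)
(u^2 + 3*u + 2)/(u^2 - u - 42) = (u^2 + 3*u + 2)/(u^2 - u - 42)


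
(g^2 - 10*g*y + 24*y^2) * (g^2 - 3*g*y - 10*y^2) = g^4 - 13*g^3*y + 44*g^2*y^2 + 28*g*y^3 - 240*y^4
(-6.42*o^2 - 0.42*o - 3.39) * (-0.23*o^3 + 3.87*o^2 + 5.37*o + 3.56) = 1.4766*o^5 - 24.7488*o^4 - 35.3211*o^3 - 38.2299*o^2 - 19.6995*o - 12.0684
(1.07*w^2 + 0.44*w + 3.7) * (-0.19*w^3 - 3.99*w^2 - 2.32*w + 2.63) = -0.2033*w^5 - 4.3529*w^4 - 4.941*w^3 - 12.9697*w^2 - 7.4268*w + 9.731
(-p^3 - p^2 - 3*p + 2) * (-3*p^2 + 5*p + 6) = 3*p^5 - 2*p^4 - 2*p^3 - 27*p^2 - 8*p + 12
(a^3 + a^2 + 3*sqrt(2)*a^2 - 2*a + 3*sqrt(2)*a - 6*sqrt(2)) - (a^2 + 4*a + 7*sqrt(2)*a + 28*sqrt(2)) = a^3 + 3*sqrt(2)*a^2 - 6*a - 4*sqrt(2)*a - 34*sqrt(2)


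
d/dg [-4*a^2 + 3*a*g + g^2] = 3*a + 2*g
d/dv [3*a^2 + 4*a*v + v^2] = 4*a + 2*v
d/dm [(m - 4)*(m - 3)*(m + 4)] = 3*m^2 - 6*m - 16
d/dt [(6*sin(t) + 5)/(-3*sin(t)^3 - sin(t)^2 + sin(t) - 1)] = (36*sin(t)^3 + 51*sin(t)^2 + 10*sin(t) - 11)*cos(t)/(3*sin(t)^3 + sin(t)^2 - sin(t) + 1)^2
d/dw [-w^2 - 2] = -2*w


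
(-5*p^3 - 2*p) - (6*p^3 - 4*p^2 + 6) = -11*p^3 + 4*p^2 - 2*p - 6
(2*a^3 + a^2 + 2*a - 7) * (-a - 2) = -2*a^4 - 5*a^3 - 4*a^2 + 3*a + 14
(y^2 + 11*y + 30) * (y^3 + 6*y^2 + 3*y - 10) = y^5 + 17*y^4 + 99*y^3 + 203*y^2 - 20*y - 300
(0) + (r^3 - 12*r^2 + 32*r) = r^3 - 12*r^2 + 32*r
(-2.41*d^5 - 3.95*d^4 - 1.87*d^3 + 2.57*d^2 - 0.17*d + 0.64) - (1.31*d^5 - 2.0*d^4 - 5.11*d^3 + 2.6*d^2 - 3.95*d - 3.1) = -3.72*d^5 - 1.95*d^4 + 3.24*d^3 - 0.0300000000000002*d^2 + 3.78*d + 3.74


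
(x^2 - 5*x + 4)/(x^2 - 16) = (x - 1)/(x + 4)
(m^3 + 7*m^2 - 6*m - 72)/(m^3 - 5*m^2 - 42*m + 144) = (m + 4)/(m - 8)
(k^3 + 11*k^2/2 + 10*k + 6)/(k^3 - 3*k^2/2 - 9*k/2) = (k^2 + 4*k + 4)/(k*(k - 3))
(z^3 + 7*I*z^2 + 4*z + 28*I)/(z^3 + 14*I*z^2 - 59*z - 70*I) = (z - 2*I)/(z + 5*I)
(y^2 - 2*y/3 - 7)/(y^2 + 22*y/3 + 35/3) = (y - 3)/(y + 5)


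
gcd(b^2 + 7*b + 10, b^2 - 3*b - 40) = b + 5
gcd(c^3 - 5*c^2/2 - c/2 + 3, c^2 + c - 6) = c - 2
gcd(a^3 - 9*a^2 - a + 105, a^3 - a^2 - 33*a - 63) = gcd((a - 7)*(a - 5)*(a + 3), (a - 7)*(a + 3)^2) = a^2 - 4*a - 21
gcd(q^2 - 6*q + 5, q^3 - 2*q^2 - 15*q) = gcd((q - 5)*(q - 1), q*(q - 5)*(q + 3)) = q - 5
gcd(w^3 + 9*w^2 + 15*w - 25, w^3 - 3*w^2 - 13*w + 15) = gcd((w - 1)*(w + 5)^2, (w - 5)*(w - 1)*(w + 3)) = w - 1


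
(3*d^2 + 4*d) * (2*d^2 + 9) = 6*d^4 + 8*d^3 + 27*d^2 + 36*d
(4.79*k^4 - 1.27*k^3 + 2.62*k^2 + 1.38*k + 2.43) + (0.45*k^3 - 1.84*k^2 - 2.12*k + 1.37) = 4.79*k^4 - 0.82*k^3 + 0.78*k^2 - 0.74*k + 3.8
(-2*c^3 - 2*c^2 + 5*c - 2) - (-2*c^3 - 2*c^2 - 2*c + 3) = 7*c - 5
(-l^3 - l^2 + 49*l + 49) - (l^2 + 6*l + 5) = -l^3 - 2*l^2 + 43*l + 44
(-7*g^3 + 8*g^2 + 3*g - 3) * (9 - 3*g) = 21*g^4 - 87*g^3 + 63*g^2 + 36*g - 27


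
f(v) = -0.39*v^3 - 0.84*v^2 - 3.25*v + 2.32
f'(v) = -1.17*v^2 - 1.68*v - 3.25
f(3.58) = -37.98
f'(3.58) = -24.26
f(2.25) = -13.69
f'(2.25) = -12.95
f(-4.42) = 33.95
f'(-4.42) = -18.68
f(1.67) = -7.27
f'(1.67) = -9.32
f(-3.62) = 21.58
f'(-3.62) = -12.50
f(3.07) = -26.86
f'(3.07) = -19.43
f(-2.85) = 13.79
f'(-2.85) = -7.97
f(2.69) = -20.09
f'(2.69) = -16.24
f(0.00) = 2.32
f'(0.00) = -3.25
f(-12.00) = 594.28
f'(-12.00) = -151.57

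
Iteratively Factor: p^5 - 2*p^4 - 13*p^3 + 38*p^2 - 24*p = (p)*(p^4 - 2*p^3 - 13*p^2 + 38*p - 24) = p*(p - 3)*(p^3 + p^2 - 10*p + 8) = p*(p - 3)*(p - 1)*(p^2 + 2*p - 8) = p*(p - 3)*(p - 2)*(p - 1)*(p + 4)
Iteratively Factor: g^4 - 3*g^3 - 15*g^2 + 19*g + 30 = (g + 1)*(g^3 - 4*g^2 - 11*g + 30) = (g + 1)*(g + 3)*(g^2 - 7*g + 10) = (g - 5)*(g + 1)*(g + 3)*(g - 2)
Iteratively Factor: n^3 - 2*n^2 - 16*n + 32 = (n - 4)*(n^2 + 2*n - 8) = (n - 4)*(n + 4)*(n - 2)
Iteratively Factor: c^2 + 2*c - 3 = (c + 3)*(c - 1)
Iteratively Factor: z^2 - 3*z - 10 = (z + 2)*(z - 5)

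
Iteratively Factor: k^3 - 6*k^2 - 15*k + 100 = (k - 5)*(k^2 - k - 20) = (k - 5)^2*(k + 4)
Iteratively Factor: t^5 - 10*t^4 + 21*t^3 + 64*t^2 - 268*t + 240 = (t - 2)*(t^4 - 8*t^3 + 5*t^2 + 74*t - 120) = (t - 2)^2*(t^3 - 6*t^2 - 7*t + 60) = (t - 4)*(t - 2)^2*(t^2 - 2*t - 15) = (t - 5)*(t - 4)*(t - 2)^2*(t + 3)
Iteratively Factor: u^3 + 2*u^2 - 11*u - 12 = (u + 4)*(u^2 - 2*u - 3) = (u + 1)*(u + 4)*(u - 3)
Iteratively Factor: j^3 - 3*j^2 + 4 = (j - 2)*(j^2 - j - 2) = (j - 2)*(j + 1)*(j - 2)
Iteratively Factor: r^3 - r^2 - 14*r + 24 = (r - 2)*(r^2 + r - 12) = (r - 3)*(r - 2)*(r + 4)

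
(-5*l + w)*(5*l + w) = -25*l^2 + w^2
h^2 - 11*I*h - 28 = (h - 7*I)*(h - 4*I)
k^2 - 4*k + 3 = (k - 3)*(k - 1)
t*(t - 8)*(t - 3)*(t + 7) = t^4 - 4*t^3 - 53*t^2 + 168*t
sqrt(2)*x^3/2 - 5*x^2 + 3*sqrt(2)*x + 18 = (x - 3*sqrt(2))^2*(sqrt(2)*x/2 + 1)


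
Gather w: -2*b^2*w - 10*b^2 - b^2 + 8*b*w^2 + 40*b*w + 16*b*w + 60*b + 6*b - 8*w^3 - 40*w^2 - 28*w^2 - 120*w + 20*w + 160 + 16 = -11*b^2 + 66*b - 8*w^3 + w^2*(8*b - 68) + w*(-2*b^2 + 56*b - 100) + 176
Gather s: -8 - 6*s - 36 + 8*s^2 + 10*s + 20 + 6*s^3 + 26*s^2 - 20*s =6*s^3 + 34*s^2 - 16*s - 24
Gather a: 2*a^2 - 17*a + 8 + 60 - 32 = 2*a^2 - 17*a + 36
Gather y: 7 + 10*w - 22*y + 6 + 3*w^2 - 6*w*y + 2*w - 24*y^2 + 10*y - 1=3*w^2 + 12*w - 24*y^2 + y*(-6*w - 12) + 12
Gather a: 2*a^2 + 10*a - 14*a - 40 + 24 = 2*a^2 - 4*a - 16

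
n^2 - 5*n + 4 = (n - 4)*(n - 1)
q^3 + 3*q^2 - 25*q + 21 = (q - 3)*(q - 1)*(q + 7)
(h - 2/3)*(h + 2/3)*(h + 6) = h^3 + 6*h^2 - 4*h/9 - 8/3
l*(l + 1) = l^2 + l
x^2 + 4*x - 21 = (x - 3)*(x + 7)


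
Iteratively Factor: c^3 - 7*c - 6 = (c + 2)*(c^2 - 2*c - 3) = (c - 3)*(c + 2)*(c + 1)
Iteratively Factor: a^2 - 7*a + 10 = (a - 5)*(a - 2)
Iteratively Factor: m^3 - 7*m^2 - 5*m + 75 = (m + 3)*(m^2 - 10*m + 25) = (m - 5)*(m + 3)*(m - 5)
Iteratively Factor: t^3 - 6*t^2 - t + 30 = (t - 5)*(t^2 - t - 6) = (t - 5)*(t + 2)*(t - 3)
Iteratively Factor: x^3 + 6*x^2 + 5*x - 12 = (x - 1)*(x^2 + 7*x + 12) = (x - 1)*(x + 3)*(x + 4)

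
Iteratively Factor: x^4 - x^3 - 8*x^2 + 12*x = (x - 2)*(x^3 + x^2 - 6*x) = (x - 2)*(x + 3)*(x^2 - 2*x) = (x - 2)^2*(x + 3)*(x)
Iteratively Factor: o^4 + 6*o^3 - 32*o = (o - 2)*(o^3 + 8*o^2 + 16*o) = (o - 2)*(o + 4)*(o^2 + 4*o) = o*(o - 2)*(o + 4)*(o + 4)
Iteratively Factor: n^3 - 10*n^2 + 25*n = (n)*(n^2 - 10*n + 25) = n*(n - 5)*(n - 5)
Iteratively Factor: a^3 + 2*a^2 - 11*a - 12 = (a - 3)*(a^2 + 5*a + 4) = (a - 3)*(a + 1)*(a + 4)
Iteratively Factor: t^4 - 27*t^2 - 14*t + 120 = (t + 4)*(t^3 - 4*t^2 - 11*t + 30) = (t - 2)*(t + 4)*(t^2 - 2*t - 15) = (t - 5)*(t - 2)*(t + 4)*(t + 3)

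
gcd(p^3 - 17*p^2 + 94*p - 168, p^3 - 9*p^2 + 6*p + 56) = p^2 - 11*p + 28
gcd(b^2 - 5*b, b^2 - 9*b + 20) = b - 5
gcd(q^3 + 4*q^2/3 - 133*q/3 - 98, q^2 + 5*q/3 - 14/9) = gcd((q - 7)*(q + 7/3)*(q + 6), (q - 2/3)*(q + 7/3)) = q + 7/3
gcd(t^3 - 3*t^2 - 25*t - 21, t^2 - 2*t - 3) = t + 1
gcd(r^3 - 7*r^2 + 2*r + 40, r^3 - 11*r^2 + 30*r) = r - 5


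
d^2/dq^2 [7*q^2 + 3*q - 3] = 14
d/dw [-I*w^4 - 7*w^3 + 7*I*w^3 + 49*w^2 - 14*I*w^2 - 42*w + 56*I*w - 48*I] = -4*I*w^3 + w^2*(-21 + 21*I) + w*(98 - 28*I) - 42 + 56*I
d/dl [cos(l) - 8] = -sin(l)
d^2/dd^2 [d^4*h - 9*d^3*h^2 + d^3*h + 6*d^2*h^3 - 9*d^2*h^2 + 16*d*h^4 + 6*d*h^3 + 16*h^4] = 6*h*(2*d^2 - 9*d*h + d + 2*h^2 - 3*h)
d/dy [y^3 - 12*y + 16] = 3*y^2 - 12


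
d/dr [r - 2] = 1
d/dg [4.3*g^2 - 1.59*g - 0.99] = 8.6*g - 1.59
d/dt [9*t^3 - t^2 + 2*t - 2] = 27*t^2 - 2*t + 2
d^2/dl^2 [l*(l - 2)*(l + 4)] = 6*l + 4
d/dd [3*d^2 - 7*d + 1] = 6*d - 7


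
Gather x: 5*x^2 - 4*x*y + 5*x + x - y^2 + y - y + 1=5*x^2 + x*(6 - 4*y) - y^2 + 1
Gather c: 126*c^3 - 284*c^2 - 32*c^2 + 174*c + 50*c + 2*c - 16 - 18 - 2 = 126*c^3 - 316*c^2 + 226*c - 36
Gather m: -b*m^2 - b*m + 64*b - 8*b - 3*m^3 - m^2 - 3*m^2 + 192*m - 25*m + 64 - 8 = 56*b - 3*m^3 + m^2*(-b - 4) + m*(167 - b) + 56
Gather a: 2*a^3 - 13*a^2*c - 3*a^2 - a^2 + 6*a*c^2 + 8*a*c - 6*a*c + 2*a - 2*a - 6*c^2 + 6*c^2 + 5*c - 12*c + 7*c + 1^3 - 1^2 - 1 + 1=2*a^3 + a^2*(-13*c - 4) + a*(6*c^2 + 2*c)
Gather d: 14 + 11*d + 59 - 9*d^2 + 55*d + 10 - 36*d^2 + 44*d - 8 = -45*d^2 + 110*d + 75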